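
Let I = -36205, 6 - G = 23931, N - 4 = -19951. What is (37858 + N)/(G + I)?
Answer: -17911/60130 ≈ -0.29787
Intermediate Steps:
N = -19947 (N = 4 - 19951 = -19947)
G = -23925 (G = 6 - 1*23931 = 6 - 23931 = -23925)
(37858 + N)/(G + I) = (37858 - 19947)/(-23925 - 36205) = 17911/(-60130) = 17911*(-1/60130) = -17911/60130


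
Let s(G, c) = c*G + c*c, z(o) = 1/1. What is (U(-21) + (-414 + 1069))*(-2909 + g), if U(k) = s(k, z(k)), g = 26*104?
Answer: -130175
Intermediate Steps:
g = 2704
z(o) = 1 (z(o) = 1*1 = 1)
s(G, c) = c**2 + G*c (s(G, c) = G*c + c**2 = c**2 + G*c)
U(k) = 1 + k (U(k) = 1*(k + 1) = 1*(1 + k) = 1 + k)
(U(-21) + (-414 + 1069))*(-2909 + g) = ((1 - 21) + (-414 + 1069))*(-2909 + 2704) = (-20 + 655)*(-205) = 635*(-205) = -130175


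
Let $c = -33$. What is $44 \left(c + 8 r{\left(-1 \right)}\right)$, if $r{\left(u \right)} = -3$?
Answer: $-2508$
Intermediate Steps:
$44 \left(c + 8 r{\left(-1 \right)}\right) = 44 \left(-33 + 8 \left(-3\right)\right) = 44 \left(-33 - 24\right) = 44 \left(-57\right) = -2508$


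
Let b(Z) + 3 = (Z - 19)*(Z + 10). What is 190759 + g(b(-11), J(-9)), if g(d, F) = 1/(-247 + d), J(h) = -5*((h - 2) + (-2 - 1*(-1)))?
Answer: 41966979/220 ≈ 1.9076e+5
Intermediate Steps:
b(Z) = -3 + (-19 + Z)*(10 + Z) (b(Z) = -3 + (Z - 19)*(Z + 10) = -3 + (-19 + Z)*(10 + Z))
J(h) = 15 - 5*h (J(h) = -5*((-2 + h) + (-2 + 1)) = -5*((-2 + h) - 1) = -5*(-3 + h) = 15 - 5*h)
190759 + g(b(-11), J(-9)) = 190759 + 1/(-247 + (-193 + (-11)² - 9*(-11))) = 190759 + 1/(-247 + (-193 + 121 + 99)) = 190759 + 1/(-247 + 27) = 190759 + 1/(-220) = 190759 - 1/220 = 41966979/220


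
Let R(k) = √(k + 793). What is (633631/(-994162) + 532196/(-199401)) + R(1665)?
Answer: -655435694783/198236896962 + √2458 ≈ 46.272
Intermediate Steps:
R(k) = √(793 + k)
(633631/(-994162) + 532196/(-199401)) + R(1665) = (633631/(-994162) + 532196/(-199401)) + √(793 + 1665) = (633631*(-1/994162) + 532196*(-1/199401)) + √2458 = (-633631/994162 - 532196/199401) + √2458 = -655435694783/198236896962 + √2458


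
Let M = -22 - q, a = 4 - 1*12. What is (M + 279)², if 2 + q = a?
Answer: 71289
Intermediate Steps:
a = -8 (a = 4 - 12 = -8)
q = -10 (q = -2 - 8 = -10)
M = -12 (M = -22 - 1*(-10) = -22 + 10 = -12)
(M + 279)² = (-12 + 279)² = 267² = 71289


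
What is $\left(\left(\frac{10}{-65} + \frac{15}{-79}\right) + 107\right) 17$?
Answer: $\frac{1862112}{1027} \approx 1813.2$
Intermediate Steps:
$\left(\left(\frac{10}{-65} + \frac{15}{-79}\right) + 107\right) 17 = \left(\left(10 \left(- \frac{1}{65}\right) + 15 \left(- \frac{1}{79}\right)\right) + 107\right) 17 = \left(\left(- \frac{2}{13} - \frac{15}{79}\right) + 107\right) 17 = \left(- \frac{353}{1027} + 107\right) 17 = \frac{109536}{1027} \cdot 17 = \frac{1862112}{1027}$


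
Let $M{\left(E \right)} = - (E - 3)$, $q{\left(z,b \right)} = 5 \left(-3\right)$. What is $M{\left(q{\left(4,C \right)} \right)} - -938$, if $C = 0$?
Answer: $956$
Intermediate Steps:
$q{\left(z,b \right)} = -15$
$M{\left(E \right)} = 3 - E$ ($M{\left(E \right)} = - (-3 + E) = 3 - E$)
$M{\left(q{\left(4,C \right)} \right)} - -938 = \left(3 - -15\right) - -938 = \left(3 + 15\right) + 938 = 18 + 938 = 956$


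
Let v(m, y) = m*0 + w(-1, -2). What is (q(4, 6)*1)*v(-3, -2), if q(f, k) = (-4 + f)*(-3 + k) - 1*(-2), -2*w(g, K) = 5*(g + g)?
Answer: 10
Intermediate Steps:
w(g, K) = -5*g (w(g, K) = -5*(g + g)/2 = -5*2*g/2 = -5*g)
v(m, y) = 5 (v(m, y) = m*0 - 5*(-1) = 0 + 5 = 5)
q(f, k) = 2 + (-4 + f)*(-3 + k) (q(f, k) = (-4 + f)*(-3 + k) + 2 = 2 + (-4 + f)*(-3 + k))
(q(4, 6)*1)*v(-3, -2) = ((14 - 4*6 - 3*4 + 4*6)*1)*5 = ((14 - 24 - 12 + 24)*1)*5 = (2*1)*5 = 2*5 = 10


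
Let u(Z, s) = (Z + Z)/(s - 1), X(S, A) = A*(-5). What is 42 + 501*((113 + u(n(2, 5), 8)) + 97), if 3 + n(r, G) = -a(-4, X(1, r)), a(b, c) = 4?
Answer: 104250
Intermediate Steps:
X(S, A) = -5*A
n(r, G) = -7 (n(r, G) = -3 - 1*4 = -3 - 4 = -7)
u(Z, s) = 2*Z/(-1 + s) (u(Z, s) = (2*Z)/(-1 + s) = 2*Z/(-1 + s))
42 + 501*((113 + u(n(2, 5), 8)) + 97) = 42 + 501*((113 + 2*(-7)/(-1 + 8)) + 97) = 42 + 501*((113 + 2*(-7)/7) + 97) = 42 + 501*((113 + 2*(-7)*(⅐)) + 97) = 42 + 501*((113 - 2) + 97) = 42 + 501*(111 + 97) = 42 + 501*208 = 42 + 104208 = 104250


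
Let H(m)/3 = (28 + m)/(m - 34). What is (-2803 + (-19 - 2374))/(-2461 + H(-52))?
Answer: 223428/105787 ≈ 2.1121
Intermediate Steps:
H(m) = 3*(28 + m)/(-34 + m) (H(m) = 3*((28 + m)/(m - 34)) = 3*((28 + m)/(-34 + m)) = 3*(28 + m)/(-34 + m))
(-2803 + (-19 - 2374))/(-2461 + H(-52)) = (-2803 + (-19 - 2374))/(-2461 + 3*(28 - 52)/(-34 - 52)) = (-2803 - 2393)/(-2461 + 3*(-24)/(-86)) = -5196/(-2461 + 3*(-1/86)*(-24)) = -5196/(-2461 + 36/43) = -5196/(-105787/43) = -5196*(-43/105787) = 223428/105787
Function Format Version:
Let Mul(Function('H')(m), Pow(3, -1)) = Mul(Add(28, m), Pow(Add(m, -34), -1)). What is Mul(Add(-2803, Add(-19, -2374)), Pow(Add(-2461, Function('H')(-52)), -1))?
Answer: Rational(223428, 105787) ≈ 2.1121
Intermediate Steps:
Function('H')(m) = Mul(3, Pow(Add(-34, m), -1), Add(28, m)) (Function('H')(m) = Mul(3, Mul(Add(28, m), Pow(Add(m, -34), -1))) = Mul(3, Mul(Add(28, m), Pow(Add(-34, m), -1))) = Mul(3, Mul(Pow(Add(-34, m), -1), Add(28, m))) = Mul(3, Pow(Add(-34, m), -1), Add(28, m)))
Mul(Add(-2803, Add(-19, -2374)), Pow(Add(-2461, Function('H')(-52)), -1)) = Mul(Add(-2803, Add(-19, -2374)), Pow(Add(-2461, Mul(3, Pow(Add(-34, -52), -1), Add(28, -52))), -1)) = Mul(Add(-2803, -2393), Pow(Add(-2461, Mul(3, Pow(-86, -1), -24)), -1)) = Mul(-5196, Pow(Add(-2461, Mul(3, Rational(-1, 86), -24)), -1)) = Mul(-5196, Pow(Add(-2461, Rational(36, 43)), -1)) = Mul(-5196, Pow(Rational(-105787, 43), -1)) = Mul(-5196, Rational(-43, 105787)) = Rational(223428, 105787)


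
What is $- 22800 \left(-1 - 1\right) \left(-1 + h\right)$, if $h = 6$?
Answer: $228000$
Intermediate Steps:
$- 22800 \left(-1 - 1\right) \left(-1 + h\right) = - 22800 \left(-1 - 1\right) \left(-1 + 6\right) = - 22800 \left(\left(-2\right) 5\right) = \left(-22800\right) \left(-10\right) = 228000$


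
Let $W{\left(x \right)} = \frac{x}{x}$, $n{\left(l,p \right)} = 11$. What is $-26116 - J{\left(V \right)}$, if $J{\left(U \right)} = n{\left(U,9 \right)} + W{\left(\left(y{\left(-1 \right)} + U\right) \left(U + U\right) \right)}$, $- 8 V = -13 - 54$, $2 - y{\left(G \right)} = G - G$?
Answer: $-26128$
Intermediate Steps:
$y{\left(G \right)} = 2$ ($y{\left(G \right)} = 2 - \left(G - G\right) = 2 - 0 = 2 + 0 = 2$)
$V = \frac{67}{8}$ ($V = - \frac{-13 - 54}{8} = \left(- \frac{1}{8}\right) \left(-67\right) = \frac{67}{8} \approx 8.375$)
$W{\left(x \right)} = 1$
$J{\left(U \right)} = 12$ ($J{\left(U \right)} = 11 + 1 = 12$)
$-26116 - J{\left(V \right)} = -26116 - 12 = -26128$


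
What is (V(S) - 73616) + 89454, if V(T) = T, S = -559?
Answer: 15279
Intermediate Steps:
(V(S) - 73616) + 89454 = (-559 - 73616) + 89454 = -74175 + 89454 = 15279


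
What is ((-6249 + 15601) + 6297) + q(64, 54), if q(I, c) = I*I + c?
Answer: 19799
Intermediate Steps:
q(I, c) = c + I² (q(I, c) = I² + c = c + I²)
((-6249 + 15601) + 6297) + q(64, 54) = ((-6249 + 15601) + 6297) + (54 + 64²) = (9352 + 6297) + (54 + 4096) = 15649 + 4150 = 19799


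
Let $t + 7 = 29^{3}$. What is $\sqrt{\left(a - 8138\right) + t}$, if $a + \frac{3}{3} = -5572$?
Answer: $\sqrt{10671} \approx 103.3$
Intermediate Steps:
$a = -5573$ ($a = -1 - 5572 = -5573$)
$t = 24382$ ($t = -7 + 29^{3} = -7 + 24389 = 24382$)
$\sqrt{\left(a - 8138\right) + t} = \sqrt{\left(-5573 - 8138\right) + 24382} = \sqrt{-13711 + 24382} = \sqrt{10671}$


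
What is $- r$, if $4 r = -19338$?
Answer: $\frac{9669}{2} \approx 4834.5$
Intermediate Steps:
$r = - \frac{9669}{2}$ ($r = \frac{1}{4} \left(-19338\right) = - \frac{9669}{2} \approx -4834.5$)
$- r = \left(-1\right) \left(- \frac{9669}{2}\right) = \frac{9669}{2}$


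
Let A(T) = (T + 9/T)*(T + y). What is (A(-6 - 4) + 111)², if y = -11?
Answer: 11553201/100 ≈ 1.1553e+5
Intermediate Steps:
A(T) = (-11 + T)*(T + 9/T) (A(T) = (T + 9/T)*(T - 11) = (T + 9/T)*(-11 + T) = (-11 + T)*(T + 9/T))
(A(-6 - 4) + 111)² = ((9 + (-6 - 4)² - 99/(-6 - 4) - 11*(-6 - 4)) + 111)² = ((9 + (-10)² - 99/(-10) - 11*(-10)) + 111)² = ((9 + 100 - 99*(-⅒) + 110) + 111)² = ((9 + 100 + 99/10 + 110) + 111)² = (2289/10 + 111)² = (3399/10)² = 11553201/100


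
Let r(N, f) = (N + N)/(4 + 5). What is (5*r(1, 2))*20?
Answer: 200/9 ≈ 22.222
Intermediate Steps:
r(N, f) = 2*N/9 (r(N, f) = (2*N)/9 = (2*N)*(1/9) = 2*N/9)
(5*r(1, 2))*20 = (5*((2/9)*1))*20 = (5*(2/9))*20 = (10/9)*20 = 200/9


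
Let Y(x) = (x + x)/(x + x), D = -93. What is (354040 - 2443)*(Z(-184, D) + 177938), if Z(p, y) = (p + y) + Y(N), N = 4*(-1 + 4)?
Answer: 62465426214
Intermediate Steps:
N = 12 (N = 4*3 = 12)
Y(x) = 1 (Y(x) = (2*x)/((2*x)) = (2*x)*(1/(2*x)) = 1)
Z(p, y) = 1 + p + y (Z(p, y) = (p + y) + 1 = 1 + p + y)
(354040 - 2443)*(Z(-184, D) + 177938) = (354040 - 2443)*((1 - 184 - 93) + 177938) = 351597*(-276 + 177938) = 351597*177662 = 62465426214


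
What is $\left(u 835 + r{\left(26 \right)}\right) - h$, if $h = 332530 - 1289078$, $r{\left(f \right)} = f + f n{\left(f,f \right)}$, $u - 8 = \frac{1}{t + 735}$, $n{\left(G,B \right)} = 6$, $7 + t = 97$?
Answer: $\frac{158962817}{165} \approx 9.6341 \cdot 10^{5}$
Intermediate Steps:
$t = 90$ ($t = -7 + 97 = 90$)
$u = \frac{6601}{825}$ ($u = 8 + \frac{1}{90 + 735} = 8 + \frac{1}{825} = \frac{6601}{825} \approx 8.0012$)
$r{\left(f \right)} = 7 f$ ($r{\left(f \right)} = f + f 6 = f + 6 f = 7 f$)
$h = -956548$ ($h = 332530 - 1289078 = -956548$)
$\left(u 835 + r{\left(26 \right)}\right) - h = \left(\frac{6601}{825} \cdot 835 + 7 \cdot 26\right) - -956548 = \left(\frac{1102367}{165} + 182\right) + 956548 = \frac{1132397}{165} + 956548 = \frac{158962817}{165}$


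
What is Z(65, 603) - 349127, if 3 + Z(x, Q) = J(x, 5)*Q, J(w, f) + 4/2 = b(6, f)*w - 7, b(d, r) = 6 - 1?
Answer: -158582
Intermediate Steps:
b(d, r) = 5
J(w, f) = -9 + 5*w (J(w, f) = -2 + (5*w - 7) = -2 + (-7 + 5*w) = -9 + 5*w)
Z(x, Q) = -3 + Q*(-9 + 5*x) (Z(x, Q) = -3 + (-9 + 5*x)*Q = -3 + Q*(-9 + 5*x))
Z(65, 603) - 349127 = (-3 + 603*(-9 + 5*65)) - 349127 = (-3 + 603*(-9 + 325)) - 349127 = (-3 + 603*316) - 349127 = (-3 + 190548) - 349127 = 190545 - 349127 = -158582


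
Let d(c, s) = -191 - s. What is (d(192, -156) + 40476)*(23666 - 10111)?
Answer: 548177755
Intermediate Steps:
(d(192, -156) + 40476)*(23666 - 10111) = ((-191 - 1*(-156)) + 40476)*(23666 - 10111) = ((-191 + 156) + 40476)*13555 = (-35 + 40476)*13555 = 40441*13555 = 548177755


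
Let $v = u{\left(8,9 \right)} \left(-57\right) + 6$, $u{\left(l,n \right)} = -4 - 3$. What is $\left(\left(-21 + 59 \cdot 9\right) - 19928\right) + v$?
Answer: $-19013$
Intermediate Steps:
$u{\left(l,n \right)} = -7$
$v = 405$ ($v = \left(-7\right) \left(-57\right) + 6 = 399 + 6 = 405$)
$\left(\left(-21 + 59 \cdot 9\right) - 19928\right) + v = \left(\left(-21 + 59 \cdot 9\right) - 19928\right) + 405 = \left(\left(-21 + 531\right) - 19928\right) + 405 = \left(510 - 19928\right) + 405 = -19418 + 405 = -19013$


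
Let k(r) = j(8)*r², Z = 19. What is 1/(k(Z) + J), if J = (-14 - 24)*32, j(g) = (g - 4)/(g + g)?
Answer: -4/4503 ≈ -0.00088830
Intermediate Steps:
j(g) = (-4 + g)/(2*g) (j(g) = (-4 + g)/((2*g)) = (-4 + g)*(1/(2*g)) = (-4 + g)/(2*g))
k(r) = r²/4 (k(r) = ((½)*(-4 + 8)/8)*r² = ((½)*(⅛)*4)*r² = r²/4)
J = -1216 (J = -38*32 = -1216)
1/(k(Z) + J) = 1/((¼)*19² - 1216) = 1/((¼)*361 - 1216) = 1/(361/4 - 1216) = 1/(-4503/4) = -4/4503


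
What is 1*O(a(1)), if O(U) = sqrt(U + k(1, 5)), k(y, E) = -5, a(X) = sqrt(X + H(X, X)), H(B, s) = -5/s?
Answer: sqrt(-5 + 2*I) ≈ 0.43884 + 2.2787*I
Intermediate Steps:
a(X) = sqrt(X - 5/X)
O(U) = sqrt(-5 + U) (O(U) = sqrt(U - 5) = sqrt(-5 + U))
1*O(a(1)) = 1*sqrt(-5 + sqrt(1 - 5/1)) = 1*sqrt(-5 + sqrt(1 - 5*1)) = 1*sqrt(-5 + sqrt(1 - 5)) = 1*sqrt(-5 + sqrt(-4)) = 1*sqrt(-5 + 2*I) = sqrt(-5 + 2*I)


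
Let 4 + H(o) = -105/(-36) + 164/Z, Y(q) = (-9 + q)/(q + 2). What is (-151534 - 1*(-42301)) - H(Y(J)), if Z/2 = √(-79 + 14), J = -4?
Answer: -1310783/12 + 82*I*√65/65 ≈ -1.0923e+5 + 10.171*I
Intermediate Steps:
Z = 2*I*√65 (Z = 2*√(-79 + 14) = 2*√(-65) = 2*(I*√65) = 2*I*√65 ≈ 16.125*I)
Y(q) = (-9 + q)/(2 + q)
H(o) = -13/12 - 82*I*√65/65 (H(o) = -4 + (-105/(-36) + 164/((2*I*√65))) = -4 + (-105*(-1/36) + 164*(-I*√65/130)) = -4 + (35/12 - 82*I*√65/65) = -13/12 - 82*I*√65/65)
(-151534 - 1*(-42301)) - H(Y(J)) = (-151534 - 1*(-42301)) - (-13/12 - 82*I*√65/65) = (-151534 + 42301) + (13/12 + 82*I*√65/65) = -109233 + (13/12 + 82*I*√65/65) = -1310783/12 + 82*I*√65/65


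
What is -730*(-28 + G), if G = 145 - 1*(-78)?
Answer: -142350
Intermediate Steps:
G = 223 (G = 145 + 78 = 223)
-730*(-28 + G) = -730*(-28 + 223) = -730*195 = -142350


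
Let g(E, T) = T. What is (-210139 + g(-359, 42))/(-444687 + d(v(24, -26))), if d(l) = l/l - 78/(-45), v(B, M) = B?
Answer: 3151455/6670264 ≈ 0.47246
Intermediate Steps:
d(l) = 41/15 (d(l) = 1 - 78*(-1/45) = 1 + 26/15 = 41/15)
(-210139 + g(-359, 42))/(-444687 + d(v(24, -26))) = (-210139 + 42)/(-444687 + 41/15) = -210097/(-6670264/15) = -210097*(-15/6670264) = 3151455/6670264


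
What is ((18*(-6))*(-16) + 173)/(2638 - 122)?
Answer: 1901/2516 ≈ 0.75556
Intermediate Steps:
((18*(-6))*(-16) + 173)/(2638 - 122) = (-108*(-16) + 173)/2516 = (1728 + 173)*(1/2516) = 1901*(1/2516) = 1901/2516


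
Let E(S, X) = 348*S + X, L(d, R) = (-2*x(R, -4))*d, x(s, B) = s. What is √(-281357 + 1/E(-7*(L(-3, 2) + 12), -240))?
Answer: I*√60600070696101/14676 ≈ 530.43*I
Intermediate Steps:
L(d, R) = -2*R*d (L(d, R) = (-2*R)*d = -2*R*d)
E(S, X) = X + 348*S
√(-281357 + 1/E(-7*(L(-3, 2) + 12), -240)) = √(-281357 + 1/(-240 + 348*(-7*(-2*2*(-3) + 12)))) = √(-281357 + 1/(-240 + 348*(-7*(12 + 12)))) = √(-281357 + 1/(-240 + 348*(-7*24))) = √(-281357 + 1/(-240 + 348*(-168))) = √(-281357 + 1/(-240 - 58464)) = √(-281357 + 1/(-58704)) = √(-281357 - 1/58704) = √(-16516781329/58704) = I*√60600070696101/14676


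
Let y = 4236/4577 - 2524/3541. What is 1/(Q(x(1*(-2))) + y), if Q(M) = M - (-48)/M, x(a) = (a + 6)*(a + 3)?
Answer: 16207157/262761840 ≈ 0.061680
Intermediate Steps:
x(a) = (3 + a)*(6 + a) (x(a) = (6 + a)*(3 + a) = (3 + a)*(6 + a))
Q(M) = M + 48/M
y = 3447328/16207157 (y = 4236*(1/4577) - 2524*1/3541 = 4236/4577 - 2524/3541 = 3447328/16207157 ≈ 0.21270)
1/(Q(x(1*(-2))) + y) = 1/(((18 + (1*(-2))² + 9*(1*(-2))) + 48/(18 + (1*(-2))² + 9*(1*(-2)))) + 3447328/16207157) = 1/(((18 + (-2)² + 9*(-2)) + 48/(18 + (-2)² + 9*(-2))) + 3447328/16207157) = 1/(((18 + 4 - 18) + 48/(18 + 4 - 18)) + 3447328/16207157) = 1/((4 + 48/4) + 3447328/16207157) = 1/((4 + 48*(¼)) + 3447328/16207157) = 1/((4 + 12) + 3447328/16207157) = 1/(16 + 3447328/16207157) = 1/(262761840/16207157) = 16207157/262761840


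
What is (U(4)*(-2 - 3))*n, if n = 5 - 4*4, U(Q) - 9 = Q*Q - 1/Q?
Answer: 5445/4 ≈ 1361.3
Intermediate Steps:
U(Q) = 9 + Q² - 1/Q (U(Q) = 9 + (Q*Q - 1/Q) = 9 + (Q² - 1/Q) = 9 + Q² - 1/Q)
n = -11 (n = 5 - 16 = -11)
(U(4)*(-2 - 3))*n = ((9 + 4² - 1/4)*(-2 - 3))*(-11) = ((9 + 16 - 1*¼)*(-5))*(-11) = ((9 + 16 - ¼)*(-5))*(-11) = ((99/4)*(-5))*(-11) = -495/4*(-11) = 5445/4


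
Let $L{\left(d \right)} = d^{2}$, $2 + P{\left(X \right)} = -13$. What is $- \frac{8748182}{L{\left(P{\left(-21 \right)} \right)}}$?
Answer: $- \frac{8748182}{225} \approx -38881.0$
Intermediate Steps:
$P{\left(X \right)} = -15$ ($P{\left(X \right)} = -2 - 13 = -15$)
$- \frac{8748182}{L{\left(P{\left(-21 \right)} \right)}} = - \frac{8748182}{\left(-15\right)^{2}} = - \frac{8748182}{225}$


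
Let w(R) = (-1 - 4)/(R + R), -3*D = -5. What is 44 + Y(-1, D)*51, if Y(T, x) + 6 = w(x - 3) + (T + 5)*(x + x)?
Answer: 4109/8 ≈ 513.63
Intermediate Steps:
D = 5/3 (D = -⅓*(-5) = 5/3 ≈ 1.6667)
w(R) = -5/(2*R) (w(R) = -5*1/(2*R) = -5/(2*R))
Y(T, x) = -6 - 5/(2*(-3 + x)) + 2*x*(5 + T) (Y(T, x) = -6 + (-5/(2*(x - 3)) + (T + 5)*(x + x)) = -6 + (-5/(2*(-3 + x)) + (5 + T)*(2*x)) = -6 + (-5/(2*(-3 + x)) + 2*x*(5 + T)) = -6 - 5/(2*(-3 + x)) + 2*x*(5 + T))
44 + Y(-1, D)*51 = 44 + ((-5 + 4*(-3 + 5/3)*(-3 + 5*(5/3) - 1*5/3))/(2*(-3 + 5/3)))*51 = 44 + ((-5 + 4*(-4/3)*(-3 + 25/3 - 5/3))/(2*(-4/3)))*51 = 44 + ((½)*(-¾)*(-5 + 4*(-4/3)*(11/3)))*51 = 44 + ((½)*(-¾)*(-5 - 176/9))*51 = 44 + ((½)*(-¾)*(-221/9))*51 = 44 + (221/24)*51 = 44 + 3757/8 = 4109/8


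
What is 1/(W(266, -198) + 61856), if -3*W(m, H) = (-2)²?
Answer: 3/185564 ≈ 1.6167e-5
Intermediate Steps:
W(m, H) = -4/3 (W(m, H) = -⅓*(-2)² = -⅓*4 = -4/3)
1/(W(266, -198) + 61856) = 1/(-4/3 + 61856) = 1/(185564/3) = 3/185564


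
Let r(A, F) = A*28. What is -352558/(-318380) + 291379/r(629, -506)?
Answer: 24744624379/1401827140 ≈ 17.652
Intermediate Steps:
r(A, F) = 28*A
-352558/(-318380) + 291379/r(629, -506) = -352558/(-318380) + 291379/((28*629)) = -352558*(-1/318380) + 291379/17612 = 176279/159190 + 291379*(1/17612) = 176279/159190 + 291379/17612 = 24744624379/1401827140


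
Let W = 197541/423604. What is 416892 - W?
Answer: 176596921227/423604 ≈ 4.1689e+5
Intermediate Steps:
W = 197541/423604 (W = 197541*(1/423604) = 197541/423604 ≈ 0.46633)
416892 - W = 416892 - 1*197541/423604 = 416892 - 197541/423604 = 176596921227/423604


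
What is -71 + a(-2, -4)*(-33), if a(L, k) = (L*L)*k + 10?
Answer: 127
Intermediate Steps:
a(L, k) = 10 + k*L**2 (a(L, k) = L**2*k + 10 = k*L**2 + 10 = 10 + k*L**2)
-71 + a(-2, -4)*(-33) = -71 + (10 - 4*(-2)**2)*(-33) = -71 + (10 - 4*4)*(-33) = -71 + (10 - 16)*(-33) = -71 - 6*(-33) = -71 + 198 = 127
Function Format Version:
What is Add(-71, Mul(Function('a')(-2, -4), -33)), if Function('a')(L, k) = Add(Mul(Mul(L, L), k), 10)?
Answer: 127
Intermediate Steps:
Function('a')(L, k) = Add(10, Mul(k, Pow(L, 2))) (Function('a')(L, k) = Add(Mul(Pow(L, 2), k), 10) = Add(Mul(k, Pow(L, 2)), 10) = Add(10, Mul(k, Pow(L, 2))))
Add(-71, Mul(Function('a')(-2, -4), -33)) = Add(-71, Mul(Add(10, Mul(-4, Pow(-2, 2))), -33)) = Add(-71, Mul(Add(10, Mul(-4, 4)), -33)) = Add(-71, Mul(Add(10, -16), -33)) = Add(-71, Mul(-6, -33)) = Add(-71, 198) = 127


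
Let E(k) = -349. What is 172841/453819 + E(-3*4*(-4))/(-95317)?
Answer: 16633068428/43256665623 ≈ 0.38452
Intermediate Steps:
172841/453819 + E(-3*4*(-4))/(-95317) = 172841/453819 - 349/(-95317) = 172841*(1/453819) - 349*(-1/95317) = 172841/453819 + 349/95317 = 16633068428/43256665623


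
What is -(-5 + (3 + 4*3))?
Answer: -10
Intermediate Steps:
-(-5 + (3 + 4*3)) = -(-5 + (3 + 12)) = -(-5 + 15) = -1*10 = -10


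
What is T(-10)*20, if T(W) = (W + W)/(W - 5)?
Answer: 80/3 ≈ 26.667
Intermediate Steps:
T(W) = 2*W/(-5 + W) (T(W) = (2*W)/(-5 + W) = 2*W/(-5 + W))
T(-10)*20 = (2*(-10)/(-5 - 10))*20 = (2*(-10)/(-15))*20 = (2*(-10)*(-1/15))*20 = (4/3)*20 = 80/3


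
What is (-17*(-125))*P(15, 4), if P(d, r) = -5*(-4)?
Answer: 42500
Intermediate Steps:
P(d, r) = 20
(-17*(-125))*P(15, 4) = -17*(-125)*20 = 2125*20 = 42500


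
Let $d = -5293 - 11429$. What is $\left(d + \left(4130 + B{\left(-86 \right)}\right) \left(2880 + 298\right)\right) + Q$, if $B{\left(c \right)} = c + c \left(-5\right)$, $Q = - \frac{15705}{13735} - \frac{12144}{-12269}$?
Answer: $\frac{478637395278589}{33702943} \approx 1.4202 \cdot 10^{7}$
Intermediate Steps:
$d = -16722$ ($d = -5293 - 11429 = -16722$)
$Q = - \frac{5177361}{33702943}$ ($Q = \left(-15705\right) \frac{1}{13735} - - \frac{12144}{12269} = - \frac{3141}{2747} + \frac{12144}{12269} = - \frac{5177361}{33702943} \approx -0.15362$)
$B{\left(c \right)} = - 4 c$ ($B{\left(c \right)} = c - 5 c = - 4 c$)
$\left(d + \left(4130 + B{\left(-86 \right)}\right) \left(2880 + 298\right)\right) + Q = \left(-16722 + \left(4130 - -344\right) \left(2880 + 298\right)\right) - \frac{5177361}{33702943} = \left(-16722 + \left(4130 + 344\right) 3178\right) - \frac{5177361}{33702943} = \left(-16722 + 4474 \cdot 3178\right) - \frac{5177361}{33702943} = \left(-16722 + 14218372\right) - \frac{5177361}{33702943} = 14201650 - \frac{5177361}{33702943} = \frac{478637395278589}{33702943}$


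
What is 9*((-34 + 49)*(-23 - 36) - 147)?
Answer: -9288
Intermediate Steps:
9*((-34 + 49)*(-23 - 36) - 147) = 9*(15*(-59) - 147) = 9*(-885 - 147) = 9*(-1032) = -9288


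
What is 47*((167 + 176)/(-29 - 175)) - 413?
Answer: -100373/204 ≈ -492.02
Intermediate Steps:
47*((167 + 176)/(-29 - 175)) - 413 = 47*(343/(-204)) - 413 = 47*(343*(-1/204)) - 413 = 47*(-343/204) - 413 = -16121/204 - 413 = -100373/204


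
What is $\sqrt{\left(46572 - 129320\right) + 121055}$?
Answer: $113 \sqrt{3} \approx 195.72$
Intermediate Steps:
$\sqrt{\left(46572 - 129320\right) + 121055} = \sqrt{-82748 + 121055} = \sqrt{38307} = 113 \sqrt{3}$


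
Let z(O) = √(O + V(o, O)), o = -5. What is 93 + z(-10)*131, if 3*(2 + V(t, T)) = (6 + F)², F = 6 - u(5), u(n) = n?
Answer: 93 + 131*√39/3 ≈ 365.70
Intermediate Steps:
F = 1 (F = 6 - 1*5 = 6 - 5 = 1)
V(t, T) = 43/3 (V(t, T) = -2 + (6 + 1)²/3 = -2 + (⅓)*7² = -2 + (⅓)*49 = -2 + 49/3 = 43/3)
z(O) = √(43/3 + O) (z(O) = √(O + 43/3) = √(43/3 + O))
93 + z(-10)*131 = 93 + (√(129 + 9*(-10))/3)*131 = 93 + (√(129 - 90)/3)*131 = 93 + (√39/3)*131 = 93 + 131*√39/3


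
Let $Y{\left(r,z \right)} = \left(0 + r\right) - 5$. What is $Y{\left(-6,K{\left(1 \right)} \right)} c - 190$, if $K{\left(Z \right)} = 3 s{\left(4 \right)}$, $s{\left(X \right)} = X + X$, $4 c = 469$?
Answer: $- \frac{5919}{4} \approx -1479.8$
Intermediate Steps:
$c = \frac{469}{4}$ ($c = \frac{1}{4} \cdot 469 = \frac{469}{4} \approx 117.25$)
$s{\left(X \right)} = 2 X$
$K{\left(Z \right)} = 24$ ($K{\left(Z \right)} = 3 \cdot 2 \cdot 4 = 3 \cdot 8 = 24$)
$Y{\left(r,z \right)} = -5 + r$ ($Y{\left(r,z \right)} = r - 5 = -5 + r$)
$Y{\left(-6,K{\left(1 \right)} \right)} c - 190 = \left(-5 - 6\right) \frac{469}{4} - 190 = \left(-11\right) \frac{469}{4} - 190 = - \frac{5159}{4} - 190 = - \frac{5919}{4}$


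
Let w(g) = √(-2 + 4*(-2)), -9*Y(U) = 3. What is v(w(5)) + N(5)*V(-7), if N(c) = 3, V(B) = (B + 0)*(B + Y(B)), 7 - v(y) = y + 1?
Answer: 160 - I*√10 ≈ 160.0 - 3.1623*I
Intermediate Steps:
Y(U) = -⅓ (Y(U) = -⅑*3 = -⅓)
w(g) = I*√10 (w(g) = √(-2 - 8) = √(-10) = I*√10)
v(y) = 6 - y (v(y) = 7 - (y + 1) = 7 - (1 + y) = 7 + (-1 - y) = 6 - y)
V(B) = B*(-⅓ + B) (V(B) = (B + 0)*(B - ⅓) = B*(-⅓ + B))
v(w(5)) + N(5)*V(-7) = (6 - I*√10) + 3*(-7*(-⅓ - 7)) = (6 - I*√10) + 3*(-7*(-22/3)) = (6 - I*√10) + 3*(154/3) = (6 - I*√10) + 154 = 160 - I*√10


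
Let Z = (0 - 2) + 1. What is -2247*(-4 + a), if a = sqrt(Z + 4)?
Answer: 8988 - 2247*sqrt(3) ≈ 5096.1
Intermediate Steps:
Z = -1 (Z = -2 + 1 = -1)
a = sqrt(3) (a = sqrt(-1 + 4) = sqrt(3) ≈ 1.7320)
-2247*(-4 + a) = -2247*(-4 + sqrt(3)) = 8988 - 2247*sqrt(3)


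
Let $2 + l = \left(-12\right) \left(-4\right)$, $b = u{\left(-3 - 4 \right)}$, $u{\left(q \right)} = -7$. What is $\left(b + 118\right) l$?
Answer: $5106$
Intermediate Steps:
$b = -7$
$l = 46$ ($l = -2 - -48 = -2 + 48 = 46$)
$\left(b + 118\right) l = \left(-7 + 118\right) 46 = 111 \cdot 46 = 5106$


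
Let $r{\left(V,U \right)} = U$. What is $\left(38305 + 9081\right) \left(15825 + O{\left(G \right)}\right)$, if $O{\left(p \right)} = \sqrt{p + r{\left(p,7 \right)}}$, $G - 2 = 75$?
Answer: $749883450 + 94772 \sqrt{21} \approx 7.5032 \cdot 10^{8}$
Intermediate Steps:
$G = 77$ ($G = 2 + 75 = 77$)
$O{\left(p \right)} = \sqrt{7 + p}$ ($O{\left(p \right)} = \sqrt{p + 7} = \sqrt{7 + p}$)
$\left(38305 + 9081\right) \left(15825 + O{\left(G \right)}\right) = \left(38305 + 9081\right) \left(15825 + \sqrt{7 + 77}\right) = 47386 \left(15825 + \sqrt{84}\right) = 47386 \left(15825 + 2 \sqrt{21}\right) = 749883450 + 94772 \sqrt{21}$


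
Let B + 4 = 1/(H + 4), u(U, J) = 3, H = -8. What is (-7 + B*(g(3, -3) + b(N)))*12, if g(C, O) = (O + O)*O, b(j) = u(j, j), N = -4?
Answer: -1155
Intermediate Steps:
b(j) = 3
g(C, O) = 2*O² (g(C, O) = (2*O)*O = 2*O²)
B = -17/4 (B = -4 + 1/(-8 + 4) = -4 + 1/(-4) = -4 - ¼ = -17/4 ≈ -4.2500)
(-7 + B*(g(3, -3) + b(N)))*12 = (-7 - 17*(2*(-3)² + 3)/4)*12 = (-7 - 17*(2*9 + 3)/4)*12 = (-7 - 17*(18 + 3)/4)*12 = (-7 - 17/4*21)*12 = (-7 - 357/4)*12 = -385/4*12 = -1155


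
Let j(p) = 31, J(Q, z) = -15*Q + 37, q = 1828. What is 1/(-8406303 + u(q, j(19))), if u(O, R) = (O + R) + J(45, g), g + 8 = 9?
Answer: -1/8405082 ≈ -1.1898e-7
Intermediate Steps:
g = 1 (g = -8 + 9 = 1)
J(Q, z) = 37 - 15*Q
u(O, R) = -638 + O + R (u(O, R) = (O + R) + (37 - 15*45) = (O + R) + (37 - 675) = (O + R) - 638 = -638 + O + R)
1/(-8406303 + u(q, j(19))) = 1/(-8406303 + (-638 + 1828 + 31)) = 1/(-8406303 + 1221) = 1/(-8405082) = -1/8405082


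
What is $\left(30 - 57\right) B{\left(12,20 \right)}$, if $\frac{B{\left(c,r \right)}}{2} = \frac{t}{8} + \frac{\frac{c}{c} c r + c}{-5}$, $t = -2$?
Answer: $\frac{27351}{10} \approx 2735.1$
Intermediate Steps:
$B{\left(c,r \right)} = - \frac{1}{2} - \frac{2 c}{5} - \frac{2 c r}{5}$ ($B{\left(c,r \right)} = 2 \left(- \frac{2}{8} + \frac{\frac{c}{c} c r + c}{-5}\right) = 2 \left(\left(-2\right) \frac{1}{8} + \left(1 c r + c\right) \left(- \frac{1}{5}\right)\right) = 2 \left(- \frac{1}{4} + \left(c r + c\right) \left(- \frac{1}{5}\right)\right) = 2 \left(- \frac{1}{4} + \left(c + c r\right) \left(- \frac{1}{5}\right)\right) = 2 \left(- \frac{1}{4} - \left(\frac{c}{5} + \frac{c r}{5}\right)\right) = 2 \left(- \frac{1}{4} - \frac{c}{5} - \frac{c r}{5}\right) = - \frac{1}{2} - \frac{2 c}{5} - \frac{2 c r}{5}$)
$\left(30 - 57\right) B{\left(12,20 \right)} = \left(30 - 57\right) \left(- \frac{1}{2} - \frac{24}{5} - \frac{24}{5} \cdot 20\right) = - 27 \left(- \frac{1}{2} - \frac{24}{5} - 96\right) = \left(-27\right) \left(- \frac{1013}{10}\right) = \frac{27351}{10}$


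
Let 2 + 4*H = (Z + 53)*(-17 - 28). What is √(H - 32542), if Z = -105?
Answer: I*√127830/2 ≈ 178.77*I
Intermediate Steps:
H = 1169/2 (H = -½ + ((-105 + 53)*(-17 - 28))/4 = -½ + (-52*(-45))/4 = -½ + (¼)*2340 = -½ + 585 = 1169/2 ≈ 584.50)
√(H - 32542) = √(1169/2 - 32542) = √(-63915/2) = I*√127830/2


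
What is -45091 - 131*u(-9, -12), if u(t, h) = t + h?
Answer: -42340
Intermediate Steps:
u(t, h) = h + t
-45091 - 131*u(-9, -12) = -45091 - 131*(-12 - 9) = -45091 - 131*(-21) = -45091 + 2751 = -42340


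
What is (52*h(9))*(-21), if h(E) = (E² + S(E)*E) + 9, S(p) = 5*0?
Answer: -98280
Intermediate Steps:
S(p) = 0
h(E) = 9 + E² (h(E) = (E² + 0*E) + 9 = (E² + 0) + 9 = E² + 9 = 9 + E²)
(52*h(9))*(-21) = (52*(9 + 9²))*(-21) = (52*(9 + 81))*(-21) = (52*90)*(-21) = 4680*(-21) = -98280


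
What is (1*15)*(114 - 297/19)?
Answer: 28035/19 ≈ 1475.5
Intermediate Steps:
(1*15)*(114 - 297/19) = 15*(114 - 297*1/19) = 15*(114 - 297/19) = 15*(1869/19) = 28035/19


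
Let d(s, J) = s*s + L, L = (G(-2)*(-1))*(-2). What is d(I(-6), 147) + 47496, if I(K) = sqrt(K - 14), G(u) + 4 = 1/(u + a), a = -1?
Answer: 142402/3 ≈ 47467.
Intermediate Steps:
G(u) = -4 + 1/(-1 + u) (G(u) = -4 + 1/(u - 1) = -4 + 1/(-1 + u))
I(K) = sqrt(-14 + K)
L = -26/3 (L = (((5 - 4*(-2))/(-1 - 2))*(-1))*(-2) = (((5 + 8)/(-3))*(-1))*(-2) = (-1/3*13*(-1))*(-2) = -13/3*(-1)*(-2) = (13/3)*(-2) = -26/3 ≈ -8.6667)
d(s, J) = -26/3 + s**2 (d(s, J) = s*s - 26/3 = s**2 - 26/3 = -26/3 + s**2)
d(I(-6), 147) + 47496 = (-26/3 + (sqrt(-14 - 6))**2) + 47496 = (-26/3 + (sqrt(-20))**2) + 47496 = (-26/3 + (2*I*sqrt(5))**2) + 47496 = (-26/3 - 20) + 47496 = -86/3 + 47496 = 142402/3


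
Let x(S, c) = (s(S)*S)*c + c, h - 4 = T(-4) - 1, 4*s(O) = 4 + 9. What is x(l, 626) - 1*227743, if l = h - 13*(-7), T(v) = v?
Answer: -44012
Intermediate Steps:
s(O) = 13/4 (s(O) = (4 + 9)/4 = (¼)*13 = 13/4)
h = -1 (h = 4 + (-4 - 1) = 4 - 5 = -1)
l = 90 (l = -1 - 13*(-7) = -1 + 91 = 90)
x(S, c) = c + 13*S*c/4 (x(S, c) = (13*S/4)*c + c = 13*S*c/4 + c = c + 13*S*c/4)
x(l, 626) - 1*227743 = (¼)*626*(4 + 13*90) - 1*227743 = (¼)*626*(4 + 1170) - 227743 = (¼)*626*1174 - 227743 = 183731 - 227743 = -44012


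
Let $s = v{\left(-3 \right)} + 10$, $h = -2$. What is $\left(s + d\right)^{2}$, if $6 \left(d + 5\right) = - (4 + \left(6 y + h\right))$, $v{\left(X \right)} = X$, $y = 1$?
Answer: $\frac{4}{9} \approx 0.44444$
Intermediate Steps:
$d = - \frac{19}{3}$ ($d = -5 + \frac{\left(-1\right) \left(4 + \left(6 \cdot 1 - 2\right)\right)}{6} = -5 + \frac{\left(-1\right) \left(4 + \left(6 - 2\right)\right)}{6} = -5 + \frac{\left(-1\right) \left(4 + 4\right)}{6} = -5 + \frac{\left(-1\right) 8}{6} = -5 + \frac{1}{6} \left(-8\right) = -5 - \frac{4}{3} = - \frac{19}{3} \approx -6.3333$)
$s = 7$ ($s = -3 + 10 = 7$)
$\left(s + d\right)^{2} = \left(7 - \frac{19}{3}\right)^{2} = \left(\frac{2}{3}\right)^{2} = \frac{4}{9}$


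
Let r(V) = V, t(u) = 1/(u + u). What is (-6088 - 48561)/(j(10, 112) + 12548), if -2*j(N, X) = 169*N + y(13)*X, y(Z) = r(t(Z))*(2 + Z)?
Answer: -710437/151719 ≈ -4.6826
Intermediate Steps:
t(u) = 1/(2*u)
y(Z) = (2 + Z)/(2*Z) (y(Z) = (1/(2*Z))*(2 + Z) = (2 + Z)/(2*Z))
j(N, X) = -169*N/2 - 15*X/52 (j(N, X) = -(169*N + ((½)*(2 + 13)/13)*X)/2 = -(169*N + ((½)*(1/13)*15)*X)/2 = -(169*N + 15*X/26)/2 = -169*N/2 - 15*X/52)
(-6088 - 48561)/(j(10, 112) + 12548) = (-6088 - 48561)/((-169/2*10 - 15/52*112) + 12548) = -54649/((-845 - 420/13) + 12548) = -54649/(-11405/13 + 12548) = -54649/151719/13 = -54649*13/151719 = -710437/151719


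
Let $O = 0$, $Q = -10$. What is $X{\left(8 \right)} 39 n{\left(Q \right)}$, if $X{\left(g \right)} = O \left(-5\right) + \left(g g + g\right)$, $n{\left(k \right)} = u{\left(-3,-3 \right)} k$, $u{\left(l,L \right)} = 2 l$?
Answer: $168480$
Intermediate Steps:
$n{\left(k \right)} = - 6 k$ ($n{\left(k \right)} = 2 \left(-3\right) k = - 6 k$)
$X{\left(g \right)} = g + g^{2}$ ($X{\left(g \right)} = 0 \left(-5\right) + \left(g g + g\right) = 0 + \left(g^{2} + g\right) = 0 + \left(g + g^{2}\right) = g + g^{2}$)
$X{\left(8 \right)} 39 n{\left(Q \right)} = 8 \left(1 + 8\right) 39 \left(\left(-6\right) \left(-10\right)\right) = 8 \cdot 9 \cdot 39 \cdot 60 = 72 \cdot 39 \cdot 60 = 2808 \cdot 60 = 168480$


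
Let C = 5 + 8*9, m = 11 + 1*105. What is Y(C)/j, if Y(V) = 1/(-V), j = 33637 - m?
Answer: -1/2581117 ≈ -3.8743e-7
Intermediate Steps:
m = 116 (m = 11 + 105 = 116)
C = 77 (C = 5 + 72 = 77)
j = 33521 (j = 33637 - 1*116 = 33637 - 116 = 33521)
Y(V) = -1/V
Y(C)/j = -1/77/33521 = -1*1/77*(1/33521) = -1/77*1/33521 = -1/2581117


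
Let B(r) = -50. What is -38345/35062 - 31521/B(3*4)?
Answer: 275818013/438275 ≈ 629.33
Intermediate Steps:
-38345/35062 - 31521/B(3*4) = -38345/35062 - 31521/(-50) = -38345*1/35062 - 31521*(-1/50) = -38345/35062 + 31521/50 = 275818013/438275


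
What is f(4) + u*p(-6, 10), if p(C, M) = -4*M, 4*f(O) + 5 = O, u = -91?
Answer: 14559/4 ≈ 3639.8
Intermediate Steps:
f(O) = -5/4 + O/4
f(4) + u*p(-6, 10) = (-5/4 + (¼)*4) - (-364)*10 = (-5/4 + 1) - 91*(-40) = -¼ + 3640 = 14559/4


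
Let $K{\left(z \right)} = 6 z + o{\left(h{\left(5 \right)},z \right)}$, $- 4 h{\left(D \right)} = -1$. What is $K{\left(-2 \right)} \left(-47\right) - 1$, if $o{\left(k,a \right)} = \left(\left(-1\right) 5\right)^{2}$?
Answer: $-612$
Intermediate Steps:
$h{\left(D \right)} = \frac{1}{4}$ ($h{\left(D \right)} = \left(- \frac{1}{4}\right) \left(-1\right) = \frac{1}{4}$)
$o{\left(k,a \right)} = 25$ ($o{\left(k,a \right)} = \left(-5\right)^{2} = 25$)
$K{\left(z \right)} = 25 + 6 z$ ($K{\left(z \right)} = 6 z + 25 = 25 + 6 z$)
$K{\left(-2 \right)} \left(-47\right) - 1 = \left(25 + 6 \left(-2\right)\right) \left(-47\right) - 1 = \left(25 - 12\right) \left(-47\right) - 1 = 13 \left(-47\right) - 1 = -611 - 1 = -612$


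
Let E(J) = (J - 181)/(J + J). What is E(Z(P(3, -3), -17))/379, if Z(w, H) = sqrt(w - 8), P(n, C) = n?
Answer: 1/758 + 181*I*sqrt(5)/3790 ≈ 0.0013193 + 0.10679*I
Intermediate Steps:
Z(w, H) = sqrt(-8 + w)
E(J) = (-181 + J)/(2*J) (E(J) = (-181 + J)/((2*J)) = (-181 + J)*(1/(2*J)) = (-181 + J)/(2*J))
E(Z(P(3, -3), -17))/379 = ((-181 + sqrt(-8 + 3))/(2*(sqrt(-8 + 3))))/379 = ((-181 + sqrt(-5))/(2*(sqrt(-5))))*(1/379) = ((-181 + I*sqrt(5))/(2*((I*sqrt(5)))))*(1/379) = ((-I*sqrt(5)/5)*(-181 + I*sqrt(5))/2)*(1/379) = -I*sqrt(5)*(-181 + I*sqrt(5))/10*(1/379) = -I*sqrt(5)*(-181 + I*sqrt(5))/3790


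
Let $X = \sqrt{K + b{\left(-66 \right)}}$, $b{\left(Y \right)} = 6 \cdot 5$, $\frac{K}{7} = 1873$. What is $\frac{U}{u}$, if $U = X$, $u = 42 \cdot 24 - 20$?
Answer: $\frac{\sqrt{13141}}{988} \approx 0.11603$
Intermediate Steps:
$K = 13111$ ($K = 7 \cdot 1873 = 13111$)
$b{\left(Y \right)} = 30$
$u = 988$ ($u = 1008 - 20 = 988$)
$X = \sqrt{13141}$ ($X = \sqrt{13111 + 30} = \sqrt{13141} \approx 114.63$)
$U = \sqrt{13141} \approx 114.63$
$\frac{U}{u} = \frac{\sqrt{13141}}{988}$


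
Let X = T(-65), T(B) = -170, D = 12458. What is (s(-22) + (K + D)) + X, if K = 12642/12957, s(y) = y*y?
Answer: 7880926/617 ≈ 12773.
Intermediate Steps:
s(y) = y**2
X = -170
K = 602/617 (K = 12642*(1/12957) = 602/617 ≈ 0.97569)
(s(-22) + (K + D)) + X = ((-22)**2 + (602/617 + 12458)) - 170 = (484 + 7687188/617) - 170 = 7985816/617 - 170 = 7880926/617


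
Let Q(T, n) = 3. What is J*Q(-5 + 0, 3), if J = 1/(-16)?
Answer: -3/16 ≈ -0.18750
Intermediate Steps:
J = -1/16 ≈ -0.062500
J*Q(-5 + 0, 3) = -1/16*3 = -3/16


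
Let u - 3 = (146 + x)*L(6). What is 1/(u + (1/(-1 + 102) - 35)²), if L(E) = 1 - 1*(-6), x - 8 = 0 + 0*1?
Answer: 10201/23516437 ≈ 0.00043378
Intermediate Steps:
x = 8 (x = 8 + (0 + 0*1) = 8 + (0 + 0) = 8 + 0 = 8)
L(E) = 7 (L(E) = 1 + 6 = 7)
u = 1081 (u = 3 + (146 + 8)*7 = 3 + 154*7 = 3 + 1078 = 1081)
1/(u + (1/(-1 + 102) - 35)²) = 1/(1081 + (1/(-1 + 102) - 35)²) = 1/(1081 + (1/101 - 35)²) = 1/(1081 + (-3534/101)²) = 1/(1081 + 12489156/10201) = 1/(23516437/10201) = 10201/23516437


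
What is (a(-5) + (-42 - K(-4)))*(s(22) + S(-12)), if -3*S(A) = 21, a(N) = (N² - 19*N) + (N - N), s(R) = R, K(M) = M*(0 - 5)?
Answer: 870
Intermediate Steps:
K(M) = -5*M (K(M) = M*(-5) = -5*M)
a(N) = N² - 19*N (a(N) = (N² - 19*N) + 0 = N² - 19*N)
S(A) = -7 (S(A) = -⅓*21 = -7)
(a(-5) + (-42 - K(-4)))*(s(22) + S(-12)) = (-5*(-19 - 5) + (-42 - (-5)*(-4)))*(22 - 7) = (-5*(-24) + (-42 - 1*20))*15 = (120 + (-42 - 20))*15 = (120 - 62)*15 = 58*15 = 870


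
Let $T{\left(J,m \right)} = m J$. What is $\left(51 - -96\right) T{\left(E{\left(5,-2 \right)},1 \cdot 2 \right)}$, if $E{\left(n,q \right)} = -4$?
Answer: $-1176$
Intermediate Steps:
$T{\left(J,m \right)} = J m$
$\left(51 - -96\right) T{\left(E{\left(5,-2 \right)},1 \cdot 2 \right)} = \left(51 - -96\right) \left(- 4 \cdot 1 \cdot 2\right) = \left(51 + 96\right) \left(\left(-4\right) 2\right) = 147 \left(-8\right) = -1176$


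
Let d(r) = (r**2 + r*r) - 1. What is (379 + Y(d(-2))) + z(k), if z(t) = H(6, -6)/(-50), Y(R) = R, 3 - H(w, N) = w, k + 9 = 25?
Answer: 19303/50 ≈ 386.06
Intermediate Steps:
k = 16 (k = -9 + 25 = 16)
d(r) = -1 + 2*r**2 (d(r) = (r**2 + r**2) - 1 = 2*r**2 - 1 = -1 + 2*r**2)
H(w, N) = 3 - w
z(t) = 3/50 (z(t) = (3 - 1*6)/(-50) = (3 - 6)*(-1/50) = -3*(-1/50) = 3/50)
(379 + Y(d(-2))) + z(k) = (379 + (-1 + 2*(-2)**2)) + 3/50 = (379 + (-1 + 2*4)) + 3/50 = (379 + (-1 + 8)) + 3/50 = (379 + 7) + 3/50 = 386 + 3/50 = 19303/50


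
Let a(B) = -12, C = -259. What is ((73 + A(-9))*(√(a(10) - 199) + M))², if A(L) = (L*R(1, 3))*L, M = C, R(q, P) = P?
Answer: 6677370720 - 51725408*I*√211 ≈ 6.6774e+9 - 7.5135e+8*I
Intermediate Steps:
M = -259
A(L) = 3*L² (A(L) = (L*3)*L = (3*L)*L = 3*L²)
((73 + A(-9))*(√(a(10) - 199) + M))² = ((73 + 3*(-9)²)*(√(-12 - 199) - 259))² = ((73 + 3*81)*(√(-211) - 259))² = ((73 + 243)*(I*√211 - 259))² = (316*(-259 + I*√211))² = (-81844 + 316*I*√211)²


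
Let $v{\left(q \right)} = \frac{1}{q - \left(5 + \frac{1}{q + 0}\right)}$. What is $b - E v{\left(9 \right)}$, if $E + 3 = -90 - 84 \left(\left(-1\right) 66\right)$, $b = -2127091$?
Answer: $- \frac{74497244}{35} \approx -2.1285 \cdot 10^{6}$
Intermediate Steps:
$E = 5451$ ($E = -3 - \left(90 + 84 \left(\left(-1\right) 66\right)\right) = -3 - -5454 = -3 + \left(-90 + 5544\right) = -3 + 5454 = 5451$)
$v{\left(q \right)} = \frac{1}{-5 + q - \frac{1}{q}}$ ($v{\left(q \right)} = \frac{1}{q - \left(5 + \frac{1}{q}\right)} = \frac{1}{-5 + q - \frac{1}{q}}$)
$b - E v{\left(9 \right)} = -2127091 - 5451 \frac{9}{-1 + 9^{2} - 45} = -2127091 - 5451 \frac{9}{-1 + 81 - 45} = -2127091 - 5451 \cdot \frac{9}{35} = -2127091 - \frac{49059}{35} = - \frac{74497244}{35}$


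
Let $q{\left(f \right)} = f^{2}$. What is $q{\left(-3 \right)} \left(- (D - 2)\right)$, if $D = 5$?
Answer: $-27$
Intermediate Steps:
$q{\left(-3 \right)} \left(- (D - 2)\right) = \left(-3\right)^{2} \left(- (5 - 2)\right) = 9 \left(\left(-1\right) 3\right) = 9 \left(-3\right) = -27$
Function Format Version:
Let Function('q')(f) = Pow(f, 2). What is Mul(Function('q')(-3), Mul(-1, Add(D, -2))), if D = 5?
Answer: -27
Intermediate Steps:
Mul(Function('q')(-3), Mul(-1, Add(D, -2))) = Mul(Pow(-3, 2), Mul(-1, Add(5, -2))) = Mul(9, Mul(-1, 3)) = Mul(9, -3) = -27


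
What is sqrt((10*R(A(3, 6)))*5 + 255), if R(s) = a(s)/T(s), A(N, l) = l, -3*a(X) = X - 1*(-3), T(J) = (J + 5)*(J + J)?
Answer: sqrt(122870)/22 ≈ 15.933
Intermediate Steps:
T(J) = 2*J*(5 + J) (T(J) = (5 + J)*(2*J) = 2*J*(5 + J))
a(X) = -1 - X/3 (a(X) = -(X - 1*(-3))/3 = -(X + 3)/3 = -(3 + X)/3 = -1 - X/3)
R(s) = (-1 - s/3)/(2*s*(5 + s)) (R(s) = (-1 - s/3)/((2*s*(5 + s))) = (-1 - s/3)*(1/(2*s*(5 + s))) = (-1 - s/3)/(2*s*(5 + s)))
sqrt((10*R(A(3, 6)))*5 + 255) = sqrt((10*((1/6)*(-3 - 1*6)/(6*(5 + 6))))*5 + 255) = sqrt((10*((1/6)*(1/6)*(-3 - 6)/11))*5 + 255) = sqrt((10*((1/6)*(1/6)*(1/11)*(-9)))*5 + 255) = sqrt((10*(-1/44))*5 + 255) = sqrt(-5/22*5 + 255) = sqrt(-25/22 + 255) = sqrt(5585/22) = sqrt(122870)/22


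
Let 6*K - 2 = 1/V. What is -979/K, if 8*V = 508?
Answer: -372999/128 ≈ -2914.1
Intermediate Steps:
V = 127/2 (V = (1/8)*508 = 127/2 ≈ 63.500)
K = 128/381 (K = 1/3 + 1/(6*(127/2)) = 1/3 + (1/6)*(2/127) = 1/3 + 1/381 = 128/381 ≈ 0.33596)
-979/K = -979/128/381 = -979*381/128 = -372999/128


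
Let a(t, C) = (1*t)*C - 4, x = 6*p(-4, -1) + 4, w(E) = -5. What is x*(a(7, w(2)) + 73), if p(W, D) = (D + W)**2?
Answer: 5236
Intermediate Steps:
x = 154 (x = 6*(-1 - 4)**2 + 4 = 6*(-5)**2 + 4 = 6*25 + 4 = 150 + 4 = 154)
a(t, C) = -4 + C*t (a(t, C) = t*C - 4 = C*t - 4 = -4 + C*t)
x*(a(7, w(2)) + 73) = 154*((-4 - 5*7) + 73) = 154*((-4 - 35) + 73) = 154*(-39 + 73) = 154*34 = 5236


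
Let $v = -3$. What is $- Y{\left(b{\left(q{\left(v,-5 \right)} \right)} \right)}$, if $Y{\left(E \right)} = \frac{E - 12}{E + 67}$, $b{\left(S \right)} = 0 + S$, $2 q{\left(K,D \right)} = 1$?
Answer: $\frac{23}{135} \approx 0.17037$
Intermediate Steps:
$q{\left(K,D \right)} = \frac{1}{2}$ ($q{\left(K,D \right)} = \frac{1}{2} \cdot 1 = \frac{1}{2}$)
$b{\left(S \right)} = S$
$Y{\left(E \right)} = \frac{-12 + E}{67 + E}$
$- Y{\left(b{\left(q{\left(v,-5 \right)} \right)} \right)} = - \frac{-12 + \frac{1}{2}}{67 + \frac{1}{2}} = - \frac{-23}{\frac{135}{2} \cdot 2} = - \frac{2 \left(-23\right)}{135 \cdot 2} = \left(-1\right) \left(- \frac{23}{135}\right) = \frac{23}{135}$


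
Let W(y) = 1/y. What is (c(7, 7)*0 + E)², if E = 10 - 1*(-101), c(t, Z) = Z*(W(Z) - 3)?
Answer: 12321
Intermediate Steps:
c(t, Z) = Z*(-3 + 1/Z) (c(t, Z) = Z*(1/Z - 3) = Z*(-3 + 1/Z))
E = 111 (E = 10 + 101 = 111)
(c(7, 7)*0 + E)² = ((1 - 3*7)*0 + 111)² = ((1 - 21)*0 + 111)² = (-20*0 + 111)² = (0 + 111)² = 111² = 12321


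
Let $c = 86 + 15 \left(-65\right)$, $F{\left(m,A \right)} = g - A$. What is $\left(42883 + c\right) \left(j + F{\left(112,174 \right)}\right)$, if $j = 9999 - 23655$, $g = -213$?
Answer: $-589721742$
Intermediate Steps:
$j = -13656$
$F{\left(m,A \right)} = -213 - A$
$c = -889$ ($c = 86 - 975 = -889$)
$\left(42883 + c\right) \left(j + F{\left(112,174 \right)}\right) = \left(42883 - 889\right) \left(-13656 - 387\right) = 41994 \left(-13656 - 387\right) = 41994 \left(-14043\right) = -589721742$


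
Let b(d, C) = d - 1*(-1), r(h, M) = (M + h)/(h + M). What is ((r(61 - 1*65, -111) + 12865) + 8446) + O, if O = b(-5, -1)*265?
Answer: 20252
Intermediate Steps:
r(h, M) = 1 (r(h, M) = (M + h)/(M + h) = 1)
b(d, C) = 1 + d (b(d, C) = d + 1 = 1 + d)
O = -1060 (O = (1 - 5)*265 = -4*265 = -1060)
((r(61 - 1*65, -111) + 12865) + 8446) + O = ((1 + 12865) + 8446) - 1060 = (12866 + 8446) - 1060 = 21312 - 1060 = 20252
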